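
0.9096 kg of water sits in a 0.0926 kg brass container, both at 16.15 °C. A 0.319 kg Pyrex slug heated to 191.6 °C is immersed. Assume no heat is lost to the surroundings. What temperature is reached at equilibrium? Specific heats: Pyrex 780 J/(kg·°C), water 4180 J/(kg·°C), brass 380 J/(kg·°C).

T_f ≈ 26.8 °C

Let T be the final temperature. ΣQ_i = 0:
0.319×780×(T − 191.6) + 0.9096×4180×(T − 16.15) + 0.0926×380×(T − 16.15) = 0
248.82(T − 191.6) + 3802.1(T − 16.15) + 35.19(T − 16.15) = 0
4086.1 T = 109647
T = 109647/4086.1 ≈ 26.83 °C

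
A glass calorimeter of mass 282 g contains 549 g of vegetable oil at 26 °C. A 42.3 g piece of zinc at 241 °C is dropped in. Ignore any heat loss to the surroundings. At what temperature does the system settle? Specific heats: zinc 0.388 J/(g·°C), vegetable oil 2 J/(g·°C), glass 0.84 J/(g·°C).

T_f ≈ 28.6 °C

Taking heat into each body as positive, Σ m c ΔT = 0:
42.3*0.388*(T − 241) + 549*2*(T − 26) + 282*0.84*(T − 26) = 0
16.41(T − 241) + 1098(T − 26) + 236.88(T − 26) = 0
(16.41 + 1098 + 236.88) T = 16.41*241 + 1098*26 + 236.88*26
T = 38662 / 1351.3 = 28.6 °C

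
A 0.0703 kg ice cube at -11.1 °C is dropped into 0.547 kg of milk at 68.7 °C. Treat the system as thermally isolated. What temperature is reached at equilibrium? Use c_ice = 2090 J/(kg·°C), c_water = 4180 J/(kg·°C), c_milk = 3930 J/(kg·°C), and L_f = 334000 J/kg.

T_f ≈ 50.2 °C

Taking heat into each body as positive, Σ m c ΔT = 0:
warm ice to 0 °C: 0.0703·2090·(0 − (-11.1)) = 1630.9
  fusion: m_ice L_f = 0.0703·334000 = 23480
  meltwater 0→T: 0.0703·4180·T = 293.85 T
  milk cools: 0.547·3930·(T − 68.7) = 2149.7(T − 68.7)
2443.6 T = 147685 − 25111 = 122574
T ≈ 50.16 °C (positive, so assuming full melt was valid).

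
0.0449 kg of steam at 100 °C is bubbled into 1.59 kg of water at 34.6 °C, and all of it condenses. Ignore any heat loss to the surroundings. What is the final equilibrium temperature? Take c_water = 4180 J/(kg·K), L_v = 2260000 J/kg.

T_f ≈ 51.2 °C

Setting the total heat transfer to zero:
condense steam: −0.0449×2260000 = −101474; condensate cools 100→T: 0.0449×4180×(T − 100) = 187.68(T − 100); water warms: 1.59×4180×(T − 34.6) = 6646.2(T − 34.6)
6833.9 T = 101474 + 18768 + 229959 = 350201
T ≈ 51.24 °C — below 100 °C, confirming all the steam condensed.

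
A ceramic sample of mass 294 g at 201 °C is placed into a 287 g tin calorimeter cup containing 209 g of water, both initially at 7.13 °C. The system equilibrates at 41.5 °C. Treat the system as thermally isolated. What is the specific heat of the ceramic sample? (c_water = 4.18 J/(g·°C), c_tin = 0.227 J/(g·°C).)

Net heat exchanged in the isolated system is zero:
294·c·(41.5 − 201) + 209·4.18·(41.5 − 7.13) + 287·0.227·(41.5 − 7.13) = 0
-46893 c = -32265
c = -32265/-46893 ≈ 0.6881 J/(g·°C)

c ≈ 0.688 J/(g·°C)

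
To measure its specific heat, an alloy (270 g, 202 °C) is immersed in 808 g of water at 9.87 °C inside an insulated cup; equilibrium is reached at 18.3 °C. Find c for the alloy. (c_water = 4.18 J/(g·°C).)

m_s c (T_s − T_f) = m_water c_water (T_f − T_0):
270·c·(202 − 18.3) = 808·4.18·(18.3 − 9.87)
49599 c = 28472  ⇒  c ≈ 0.574 J/(g·°C)

c ≈ 0.574 J/(g·°C)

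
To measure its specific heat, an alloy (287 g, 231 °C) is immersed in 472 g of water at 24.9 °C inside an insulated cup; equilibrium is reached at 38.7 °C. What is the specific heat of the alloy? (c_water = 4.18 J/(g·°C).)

c ≈ 0.493 J/(g·°C)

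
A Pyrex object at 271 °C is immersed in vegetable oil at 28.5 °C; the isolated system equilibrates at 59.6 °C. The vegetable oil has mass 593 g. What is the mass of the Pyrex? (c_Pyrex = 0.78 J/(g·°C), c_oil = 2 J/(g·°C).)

Heat lost by the Pyrex = heat gained by the oil:
m·0.78·(271 − 59.6) = 593·2·(59.6 − 28.5)
164.89 m = 36885  ⇒  m ≈ 223.7 g

m ≈ 224 g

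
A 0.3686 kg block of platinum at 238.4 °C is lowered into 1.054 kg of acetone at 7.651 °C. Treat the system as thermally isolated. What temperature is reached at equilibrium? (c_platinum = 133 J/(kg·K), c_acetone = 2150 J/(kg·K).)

T_f ≈ 12.5 °C

Heat gained plus heat lost sum to zero:
0.3686×133×(T − 238.4) + 1.054×2150×(T − 7.651) = 0
49.02(T − 238.4) + 2266.1(T − 7.651) = 0
(49.02 + 2266.1) T = 49.02×238.4 + 2266.1×7.651
T = 29025/2315.1 ≈ 12.54 °C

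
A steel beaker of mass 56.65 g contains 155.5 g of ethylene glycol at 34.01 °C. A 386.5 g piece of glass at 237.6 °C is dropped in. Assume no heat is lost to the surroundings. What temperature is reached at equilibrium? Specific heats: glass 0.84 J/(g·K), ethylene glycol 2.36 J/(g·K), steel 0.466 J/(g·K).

Net heat exchanged in the isolated system is zero:
386.5*0.84*(T − 237.6) + 155.5*2.36*(T − 34.01) + 56.65*0.466*(T − 34.01) = 0
(324.66 + 366.98 + 26.4) T = 324.66*237.6 + 366.98*34.01 + 26.4*34.01
T = 90518 / 718.04 = 126 °C

T_f ≈ 126.1 °C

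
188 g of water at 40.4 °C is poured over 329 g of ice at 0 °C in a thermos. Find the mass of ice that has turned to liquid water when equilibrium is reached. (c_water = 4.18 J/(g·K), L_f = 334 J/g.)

m_melted ≈ 95.1 g

Cooling the water to 0 °C releases 188·4.18·40.4 = 31748 J.
Melting all 329 g of ice would need 329·334 = 109886 J.
31748 J < 109886 J, so only part of the ice melts and the system sits at 0 °C.
m_melted·334 = 31748  ⇒  m_melted ≈ 95.05 g.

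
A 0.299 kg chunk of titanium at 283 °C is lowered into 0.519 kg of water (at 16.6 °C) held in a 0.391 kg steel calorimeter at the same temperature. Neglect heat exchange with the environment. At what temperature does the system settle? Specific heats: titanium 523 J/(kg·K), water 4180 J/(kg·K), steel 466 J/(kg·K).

Heat gained plus heat lost sum to zero:
0.299·523·(T − 283) + 0.519·4180·(T − 16.6) + 0.391·466·(T − 16.6) = 0
(156.38 + 2169.4 + 182.21) T = 156.38·283 + 2169.4·16.6 + 182.21·16.6
T = 83292/2508 ≈ 33.21 °C

T_f ≈ 33.2 °C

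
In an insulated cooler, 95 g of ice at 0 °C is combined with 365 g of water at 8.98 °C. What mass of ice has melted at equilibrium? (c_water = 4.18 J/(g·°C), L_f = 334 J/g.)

m_melted ≈ 41 g

Heat available from the water dropping to 0 °C: 365×4.18×8.98 = 13701 J.
Melting all 95 g of ice would need 95×334 = 31730 J.
That's not enough to melt it all — equilibrium is at 0 °C with ice remaining.
m_melt = 13701 / L_f = 41.02 g.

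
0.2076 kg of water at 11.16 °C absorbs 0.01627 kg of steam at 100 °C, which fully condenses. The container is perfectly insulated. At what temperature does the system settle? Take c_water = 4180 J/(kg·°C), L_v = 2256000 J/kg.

T_f ≈ 56.8 °C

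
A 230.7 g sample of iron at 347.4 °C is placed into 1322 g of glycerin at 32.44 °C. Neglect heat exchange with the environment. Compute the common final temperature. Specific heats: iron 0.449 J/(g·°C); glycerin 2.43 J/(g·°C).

T_f ≈ 42.3 °C

Conservation of energy gives ΣQ = 0:
230.7×0.449×(T − 347.4) + 1322×2.43×(T − 32.44) = 0
(103.58 + 3212.5) T = 103.58×347.4 + 3212.5×32.44
T ≈ 42.28 °C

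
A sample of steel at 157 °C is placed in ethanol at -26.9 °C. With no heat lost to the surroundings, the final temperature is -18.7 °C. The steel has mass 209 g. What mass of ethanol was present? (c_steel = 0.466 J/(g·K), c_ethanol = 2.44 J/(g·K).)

m ≈ 855 g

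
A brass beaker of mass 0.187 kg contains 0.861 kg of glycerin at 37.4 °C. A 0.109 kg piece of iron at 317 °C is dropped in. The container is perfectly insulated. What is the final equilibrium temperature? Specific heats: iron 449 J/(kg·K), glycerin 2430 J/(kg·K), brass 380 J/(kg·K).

T_f ≈ 43.6 °C

Let T be the final temperature. ΣQ_i = 0:
0.109×449×(T − 317) + 0.861×2430×(T − 37.4) + 0.187×380×(T − 37.4) = 0
48.94(T − 317) + 2092.2(T − 37.4) + 71.06(T − 37.4) = 0
(48.94 + 2092.2 + 71.06) T = 48.94×317 + 2092.2×37.4 + 71.06×37.4
T ≈ 43.59 °C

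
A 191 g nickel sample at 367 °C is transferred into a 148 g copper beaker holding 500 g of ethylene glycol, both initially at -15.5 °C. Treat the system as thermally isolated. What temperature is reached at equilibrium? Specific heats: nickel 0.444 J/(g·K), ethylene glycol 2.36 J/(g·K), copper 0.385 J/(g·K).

T_f is the heat-capacity-weighted average of the initial temperatures:
T_f = (84.8*367 + 1180*(-15.5) + 56.98*(-15.5)) / (84.8 + 1180 + 56.98)
    = 11950 / 1321.8 ≈ 9.04 °C

T_f ≈ 9.0 °C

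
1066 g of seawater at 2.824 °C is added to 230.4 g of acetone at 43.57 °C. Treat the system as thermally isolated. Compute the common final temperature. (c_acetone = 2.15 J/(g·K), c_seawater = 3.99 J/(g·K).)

T_f ≈ 7.1 °C

Taking heat into each body as positive, Σ m c ΔT = 0:
230.4*2.15*(T − 43.57) + 1066*3.99*(T − 2.824) = 0
495.36(T − 43.57) + 4253.3(T − 2.824) = 0
4748.7 T = 33594
T = 33594 / 4748.7 = 7.07 °C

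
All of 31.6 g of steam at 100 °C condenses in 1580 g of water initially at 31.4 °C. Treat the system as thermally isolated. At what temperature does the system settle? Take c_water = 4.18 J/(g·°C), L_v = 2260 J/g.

T_f ≈ 43.3 °C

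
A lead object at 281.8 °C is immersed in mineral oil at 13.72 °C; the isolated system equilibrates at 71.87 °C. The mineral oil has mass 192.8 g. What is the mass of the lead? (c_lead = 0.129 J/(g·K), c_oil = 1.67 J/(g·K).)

m ≈ 691 g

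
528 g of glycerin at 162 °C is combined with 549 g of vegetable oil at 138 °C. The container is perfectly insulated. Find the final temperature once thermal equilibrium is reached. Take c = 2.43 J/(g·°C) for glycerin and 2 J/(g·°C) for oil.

T_f ≈ 150.9 °C

Let T be the final temperature. ΣQ_i = 0:
528*2.43*(T − 162) + 549*2*(T − 138) = 0
1283(T − 162) + 1098(T − 138) = 0
(1283 + 1098) T = 1283*162 + 1098*138
T = 359376 / 2381 = 151 °C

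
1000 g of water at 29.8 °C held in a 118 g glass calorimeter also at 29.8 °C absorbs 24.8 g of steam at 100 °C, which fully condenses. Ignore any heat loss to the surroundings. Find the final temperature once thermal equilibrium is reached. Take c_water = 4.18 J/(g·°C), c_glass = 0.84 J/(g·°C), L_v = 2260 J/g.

T_f ≈ 44.2 °C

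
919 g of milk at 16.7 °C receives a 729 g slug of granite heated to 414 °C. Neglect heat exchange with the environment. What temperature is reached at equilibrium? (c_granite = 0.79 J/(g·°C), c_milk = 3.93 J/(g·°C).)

Taking heat into each body as positive, Σ m c ΔT = 0:
729·0.79·(T − 414) + 919·3.93·(T − 16.7) = 0
575.91(T − 414) + 3611.7(T − 16.7) = 0
4187.6 T = 298742
T = 298742/4187.6 ≈ 71.34 °C

T_f ≈ 71.3 °C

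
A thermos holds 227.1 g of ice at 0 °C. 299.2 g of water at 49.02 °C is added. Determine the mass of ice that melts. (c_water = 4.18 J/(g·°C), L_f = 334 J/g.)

Cooling the water to 0 °C releases 299.2×4.18×49.02 = 61307 J.
Fully melting the ice requires m_ice L_f = 227.1×334 = 75851 J.
That's not enough to melt it all — equilibrium is at 0 °C with ice remaining.
m_melted×334 = 61307  ⇒  m_melted ≈ 183.6 g.

m_melted ≈ 184 g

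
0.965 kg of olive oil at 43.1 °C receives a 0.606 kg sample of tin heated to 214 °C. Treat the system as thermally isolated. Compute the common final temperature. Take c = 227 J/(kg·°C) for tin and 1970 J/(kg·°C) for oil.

T_f ≈ 54.6 °C

With ΣQ=0 the equilibrium temperature is the m·c-weighted mean:
T_f = (137.56*214 + 1901*43.1) / (137.56 + 1901)
    = 111374 / 2038.6 ≈ 54.63 °C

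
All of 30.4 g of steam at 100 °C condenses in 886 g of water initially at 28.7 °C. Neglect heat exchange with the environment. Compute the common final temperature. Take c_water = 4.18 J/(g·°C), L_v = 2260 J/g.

Energy balance with sensible and latent terms:
steam→water at 100 °C releases m L_v = 30.4·2260 = 68704; condensed water 100 °C→T: 127.07(T − 100); water warms: 886·4.18·(T − 28.7) = 3703.5(T − 28.7)
3830.6 T = 68704 + 12707 + 106290 = 187701
T ≈ 49.00 °C, under the boiling point, so the assumption holds.

T_f ≈ 49.0 °C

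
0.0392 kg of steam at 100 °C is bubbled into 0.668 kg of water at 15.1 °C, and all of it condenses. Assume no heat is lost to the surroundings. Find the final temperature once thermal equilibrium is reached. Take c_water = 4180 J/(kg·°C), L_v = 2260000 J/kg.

Let T be the final temperature. ΣQ_i = 0:
condense steam: −0.0392·2260000 = −88592; condensed water 100 °C→T: 163.86(T − 100); original water: 2792.2(T − 15.1)
2956.1 T = 88592 + 16386 + 42163 = 147140
T ≈ 49.78 °C (< 100 °C, so full condensation is consistent).

T_f ≈ 49.8 °C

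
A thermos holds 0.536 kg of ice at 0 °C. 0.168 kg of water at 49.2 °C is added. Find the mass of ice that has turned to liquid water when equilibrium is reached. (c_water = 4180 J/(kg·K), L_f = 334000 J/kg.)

Cooling the water to 0 °C releases 0.168×4180×49.2 = 34550 J.
Melting all 0.536 kg of ice would need 0.536×334000 = 179024 J.
That's not enough to melt it all — equilibrium is at 0 °C with ice remaining.
m_melt = 34550 / L_f = 0.1034 kg.

m_melted ≈ 0.103 kg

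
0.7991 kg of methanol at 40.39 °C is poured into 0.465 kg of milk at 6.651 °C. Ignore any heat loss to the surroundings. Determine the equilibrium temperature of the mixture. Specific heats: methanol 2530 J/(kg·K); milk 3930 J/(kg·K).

T_f ≈ 24.4 °C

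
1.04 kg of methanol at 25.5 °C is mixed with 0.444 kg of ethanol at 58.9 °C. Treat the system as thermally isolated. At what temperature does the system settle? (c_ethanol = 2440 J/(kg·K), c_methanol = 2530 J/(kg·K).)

T_f ≈ 35.2 °C

Net heat exchanged in the isolated system is zero:
0.444*2440*(T − 58.9) + 1.04*2530*(T − 25.5) = 0
3714.6 T = 130906
T = 130906/3714.6 ≈ 35.24 °C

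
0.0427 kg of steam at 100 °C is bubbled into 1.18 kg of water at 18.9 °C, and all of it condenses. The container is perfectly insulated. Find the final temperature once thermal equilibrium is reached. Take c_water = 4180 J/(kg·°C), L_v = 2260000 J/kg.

T_f ≈ 40.6 °C

Setting the total heat transfer to zero:
steam→water at 100 °C releases m L_v = 0.0427×2260000 = 96502
  condensed water 100 °C→T: 178.49(T − 100)
  water warms: 1.18×4180×(T − 18.9) = 4932.4(T − 18.9)
5110.9 T = 96502 + 17849 + 93222 = 207573
T ≈ 40.61 °C (< 100 °C, so full condensation is consistent).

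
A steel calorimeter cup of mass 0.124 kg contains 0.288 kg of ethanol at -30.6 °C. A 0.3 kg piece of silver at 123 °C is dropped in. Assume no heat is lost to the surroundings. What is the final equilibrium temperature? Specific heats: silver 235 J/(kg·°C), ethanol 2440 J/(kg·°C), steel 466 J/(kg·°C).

T_f ≈ -17.6 °C

Let T be the final temperature. ΣQ_i = 0:
0.3×235×(T − 123) + 0.288×2440×(T − (-30.6)) + 0.124×466×(T − (-30.6)) = 0
(70.5 + 702.72 + 57.78) T = 70.5×123 + 702.72×(-30.6) + 57.78×(-30.6)
T = -14600 / 831 = -17.6 °C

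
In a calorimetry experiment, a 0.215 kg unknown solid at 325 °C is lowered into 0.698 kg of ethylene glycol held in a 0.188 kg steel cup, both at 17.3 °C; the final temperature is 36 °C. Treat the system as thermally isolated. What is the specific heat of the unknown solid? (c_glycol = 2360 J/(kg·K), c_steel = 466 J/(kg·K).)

Taking heat into each body as positive, Σ m c ΔT = 0:
0.215·c·(36 − 325) + 0.698·2360·(36 − 17.3) + 0.188·466·(36 − 17.3) = 0
-62.13 c = -32442
c = -32442/-62.13 ≈ 522.1 J/(kg·K)

c ≈ 522 J/(kg·K)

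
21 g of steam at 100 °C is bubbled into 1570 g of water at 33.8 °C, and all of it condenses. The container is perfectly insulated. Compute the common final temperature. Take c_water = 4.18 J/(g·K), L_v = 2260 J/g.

T_f ≈ 41.8 °C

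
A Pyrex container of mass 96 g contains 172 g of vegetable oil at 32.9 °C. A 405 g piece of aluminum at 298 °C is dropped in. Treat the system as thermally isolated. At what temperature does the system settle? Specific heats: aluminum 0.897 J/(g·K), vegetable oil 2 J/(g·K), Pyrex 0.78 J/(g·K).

T_f ≈ 156.0 °C

Net heat exchanged in the isolated system is zero:
405*0.897*(T − 298) + 172*2*(T − 32.9) + 96*0.78*(T − 32.9) = 0
363.29(T − 298) + 344(T − 32.9) + 74.88(T − 32.9) = 0
(363.29 + 344 + 74.88) T = 363.29*298 + 344*32.9 + 74.88*32.9
T = 122040 / 782.16 = 156 °C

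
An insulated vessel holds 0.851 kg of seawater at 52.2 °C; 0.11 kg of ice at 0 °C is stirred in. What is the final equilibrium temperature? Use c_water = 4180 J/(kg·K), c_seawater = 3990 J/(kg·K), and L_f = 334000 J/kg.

T_f ≈ 36.4 °C

Taking heat into each body as positive, Σ m c ΔT = 0:
melt ice: 0.11×334000 = 36740
  warm the meltwater: 459.8 T
  seawater cools: 0.851×3990×(T − 52.2) = 3395.5(T − 52.2)
3855.3 T = 177245 − 36740 = 140505
T ≈ 36.44 °C. Since T > 0 °C, the all-ice-melts assumption holds.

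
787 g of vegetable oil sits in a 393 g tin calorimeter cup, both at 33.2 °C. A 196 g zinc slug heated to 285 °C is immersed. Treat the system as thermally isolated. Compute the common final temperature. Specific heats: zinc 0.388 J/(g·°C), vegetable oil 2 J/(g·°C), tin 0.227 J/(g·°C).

Taking heat into each body as positive, Σ m c ΔT = 0:
196×0.388×(T − 285) + 787×2×(T − 33.2) + 393×0.227×(T − 33.2) = 0
76.05(T − 285) + 1574(T − 33.2) + 89.21(T − 33.2) = 0
(76.05 + 1574 + 89.21) T = 76.05×285 + 1574×33.2 + 89.21×33.2
T ≈ 44.21 °C

T_f ≈ 44.2 °C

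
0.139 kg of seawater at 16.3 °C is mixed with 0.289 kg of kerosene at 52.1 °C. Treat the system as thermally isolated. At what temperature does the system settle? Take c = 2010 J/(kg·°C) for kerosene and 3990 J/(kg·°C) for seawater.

T_f ≈ 34.6 °C

|Q_kerosene| = |Q_seawater|:
0.289*2010*(52.1 − T) = 0.139*3990*(T − 16.3)
580.89(52.1 − T) = 554.61(T − 16.3)
1135.5 T = 39305  ⇒  T ≈ 34.61 °C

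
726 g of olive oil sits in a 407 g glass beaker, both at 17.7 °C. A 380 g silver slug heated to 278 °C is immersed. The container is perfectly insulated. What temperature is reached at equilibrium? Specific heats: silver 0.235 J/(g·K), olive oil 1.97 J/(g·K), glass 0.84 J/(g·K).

T_f ≈ 30.2 °C

T_f = Σ m_i c_i T_i / Σ m_i c_i:
T_f = (89.3*278 + 1430.2*17.7 + 341.88*17.7) / (89.3 + 1430.2 + 341.88)
    = 56192 / 1861.4 ≈ 30.19 °C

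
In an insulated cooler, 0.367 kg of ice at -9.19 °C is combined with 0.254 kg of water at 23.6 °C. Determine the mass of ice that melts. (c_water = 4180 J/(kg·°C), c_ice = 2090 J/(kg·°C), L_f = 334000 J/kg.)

Cooling the water to 0 °C releases 0.254·4180·23.6 = 25057 J.
Of that, 0.367·2090·9.19 = 7049 J goes to bring the ice to 0 °C, leaving 18008 J.
Melting all 0.367 kg of ice would need 0.367·334000 = 122578 J.
Since 18008 < 122578 J, not all the ice melts; equilibrium is at 0 °C.
Mass melted = 18008/334000 ≈ 0.05391 kg.

m_melted ≈ 0.0539 kg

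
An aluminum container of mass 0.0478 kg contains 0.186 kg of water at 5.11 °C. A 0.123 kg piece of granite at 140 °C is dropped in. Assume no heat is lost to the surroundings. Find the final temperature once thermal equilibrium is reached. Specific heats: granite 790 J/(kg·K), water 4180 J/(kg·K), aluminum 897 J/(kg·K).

T_f ≈ 19.4 °C

Setting the total heat transfer to zero:
0.123×790×(T − 140) + 0.186×4180×(T − 5.11) + 0.0478×897×(T − 5.11) = 0
97.17(T − 140) + 777.48(T − 5.11) + 42.88(T − 5.11) = 0
(97.17 + 777.48 + 42.88) T = 97.17×140 + 777.48×5.11 + 42.88×5.11
T = 17796/917.53 ≈ 19.40 °C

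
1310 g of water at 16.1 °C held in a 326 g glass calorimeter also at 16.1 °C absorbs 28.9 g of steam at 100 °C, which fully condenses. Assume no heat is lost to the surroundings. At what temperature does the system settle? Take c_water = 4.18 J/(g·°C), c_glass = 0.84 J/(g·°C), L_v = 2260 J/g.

Heat gained plus heat lost sum to zero:
latent heat released on condensation: 28.9·2260 = 65314
  condensed water 100 °C→T: 120.8(T − 100)
  original water: 5475.8(T − 16.1)
  cup: 273.84(T − 16.1)
5870.4 T = 65314 + 12080 + 92569 = 169963
T ≈ 28.95 °C (< 100 °C, so full condensation is consistent).

T_f ≈ 29.0 °C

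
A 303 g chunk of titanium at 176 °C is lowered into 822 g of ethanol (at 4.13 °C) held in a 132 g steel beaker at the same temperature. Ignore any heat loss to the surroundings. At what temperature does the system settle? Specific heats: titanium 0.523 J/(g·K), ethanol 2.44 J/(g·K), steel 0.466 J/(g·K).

T_f ≈ 16.4 °C

Energy conservation, ΣQ = 0:
303·0.523·(T − 176) + 822·2.44·(T − 4.13) + 132·0.466·(T − 4.13) = 0
158.47(T − 176) + 2005.7(T − 4.13) + 61.51(T − 4.13) = 0
(158.47 + 2005.7 + 61.51) T = 158.47·176 + 2005.7·4.13 + 61.51·4.13
T = 36428 / 2225.7 = 16.4 °C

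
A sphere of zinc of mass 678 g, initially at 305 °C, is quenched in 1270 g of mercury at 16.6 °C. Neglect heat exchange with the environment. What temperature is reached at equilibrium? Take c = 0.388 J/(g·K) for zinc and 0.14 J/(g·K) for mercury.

Energy conservation, ΣQ = 0:
678×0.388×(T − 305) + 1270×0.14×(T − 16.6) = 0
263.06(T − 305) + 177.8(T − 16.6) = 0
440.86 T = 83186
T = 83186/440.86 ≈ 188.69 °C

T_f ≈ 188.7 °C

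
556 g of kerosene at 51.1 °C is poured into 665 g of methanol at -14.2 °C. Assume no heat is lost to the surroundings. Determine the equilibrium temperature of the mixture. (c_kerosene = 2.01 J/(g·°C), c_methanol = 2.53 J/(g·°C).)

Heat gained plus heat lost sum to zero:
556*2.01*(T − 51.1) + 665*2.53*(T − (-14.2)) = 0
1117.6(T − 51.1) + 1682.4(T − (-14.2)) = 0
(1117.6 + 1682.4) T = 1117.6*51.1 + 1682.4*(-14.2)
T = 33217 / 2800 = 11.9 °C

T_f ≈ 11.9 °C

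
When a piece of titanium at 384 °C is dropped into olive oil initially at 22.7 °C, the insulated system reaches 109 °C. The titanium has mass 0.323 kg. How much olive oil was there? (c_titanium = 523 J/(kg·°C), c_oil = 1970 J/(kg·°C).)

Heat lost by the titanium = heat gained by the oil:
0.323×523×(384 − 109) = m×1970×(109 − 22.7)
170011 m = 46455  ⇒  m ≈ 0.2732 kg

m ≈ 0.273 kg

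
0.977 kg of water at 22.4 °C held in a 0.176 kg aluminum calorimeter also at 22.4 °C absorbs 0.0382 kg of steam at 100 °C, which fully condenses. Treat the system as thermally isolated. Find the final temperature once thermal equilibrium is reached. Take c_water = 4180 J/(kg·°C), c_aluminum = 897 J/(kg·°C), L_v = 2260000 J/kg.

T_f ≈ 44.8 °C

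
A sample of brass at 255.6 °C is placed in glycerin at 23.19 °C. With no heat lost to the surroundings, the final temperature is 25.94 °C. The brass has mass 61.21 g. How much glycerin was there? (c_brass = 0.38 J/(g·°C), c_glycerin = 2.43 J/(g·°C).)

m ≈ 799 g

Conservation of energy gives ΣQ = 0:
61.21×0.38×(25.94 − 255.6) + m×2.43×(25.94 − 23.19) = 0
6.683 m = 5341.8
m = 5341.8/6.683 ≈ 799.4 g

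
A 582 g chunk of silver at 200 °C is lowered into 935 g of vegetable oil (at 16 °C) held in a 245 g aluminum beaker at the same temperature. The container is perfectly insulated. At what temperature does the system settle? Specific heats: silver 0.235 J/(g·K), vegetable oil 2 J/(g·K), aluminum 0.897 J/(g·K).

Setting the total heat transfer to zero:
582·0.235·(T − 200) + 935·2·(T − 16) + 245·0.897·(T − 16) = 0
136.77(T − 200) + 1870(T − 16) + 219.77(T − 16) = 0
2226.5 T = 60790
T ≈ 27.30 °C

T_f ≈ 27.3 °C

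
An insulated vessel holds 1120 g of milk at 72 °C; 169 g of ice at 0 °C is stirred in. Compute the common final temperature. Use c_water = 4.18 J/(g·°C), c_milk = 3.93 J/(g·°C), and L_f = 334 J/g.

Energy conservation, ΣQ = 0:
melt ice: 169·334 = 56446; warm the meltwater: 706.42 T; milk: 4401.6(T − 72)
5108 T = 316915 − 56446 = 260469
T ≈ 50.99 °C. Since T > 0 °C, the all-ice-melts assumption holds.

T_f ≈ 51.0 °C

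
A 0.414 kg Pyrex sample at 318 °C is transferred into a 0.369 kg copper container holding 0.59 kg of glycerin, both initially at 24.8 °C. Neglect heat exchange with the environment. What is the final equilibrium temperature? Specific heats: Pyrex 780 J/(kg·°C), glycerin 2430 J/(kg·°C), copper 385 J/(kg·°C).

T_f ≈ 74.7 °C

T_f is the heat-capacity-weighted average of the initial temperatures:
T_f = (322.92·318 + 1433.7·24.8 + 142.06·24.8) / (322.92 + 1433.7 + 142.06)
    = 141768 / 1898.7 ≈ 74.67 °C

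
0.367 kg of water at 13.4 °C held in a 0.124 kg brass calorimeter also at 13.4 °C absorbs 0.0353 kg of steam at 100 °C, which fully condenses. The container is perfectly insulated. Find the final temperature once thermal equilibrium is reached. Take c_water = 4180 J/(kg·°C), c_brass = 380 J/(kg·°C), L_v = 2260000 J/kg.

Setting the total heat transfer to zero:
latent heat released on condensation: 0.0353·2260000 = 79778; condensate cools 100→T: 0.0353·4180·(T − 100) = 147.55(T − 100); water warms: 0.367·4180·(T − 13.4) = 1534.1(T − 13.4); cup: 47.12(T − 13.4)
1728.7 T = 79778 + 14755 + 21188 = 115721
T ≈ 66.94 °C — below 100 °C, confirming all the steam condensed.

T_f ≈ 66.9 °C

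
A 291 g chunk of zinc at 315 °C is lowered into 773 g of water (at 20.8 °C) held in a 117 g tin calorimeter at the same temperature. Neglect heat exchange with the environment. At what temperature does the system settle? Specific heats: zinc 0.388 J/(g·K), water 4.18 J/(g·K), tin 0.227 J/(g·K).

T_f ≈ 30.7 °C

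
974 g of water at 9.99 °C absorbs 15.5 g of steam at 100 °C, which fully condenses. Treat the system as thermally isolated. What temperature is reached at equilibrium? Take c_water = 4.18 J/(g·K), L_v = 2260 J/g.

T_f ≈ 19.9 °C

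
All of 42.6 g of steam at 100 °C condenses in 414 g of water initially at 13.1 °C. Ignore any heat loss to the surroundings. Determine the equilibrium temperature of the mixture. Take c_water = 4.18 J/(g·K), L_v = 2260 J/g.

T_f ≈ 71.7 °C

Heat gained plus heat lost sum to zero:
latent heat released on condensation: 42.6×2260 = 96276; condensate cools 100→T: 42.6×4.18×(T − 100) = 178.07(T − 100); water warms: 414×4.18×(T − 13.1) = 1730.5(T − 13.1)
1908.6 T = 96276 + 17807 + 22670 = 136753
T ≈ 71.65 °C, under the boiling point, so the assumption holds.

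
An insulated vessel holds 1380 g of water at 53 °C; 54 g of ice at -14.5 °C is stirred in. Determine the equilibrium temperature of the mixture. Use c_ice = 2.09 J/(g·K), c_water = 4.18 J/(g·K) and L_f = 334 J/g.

T_f ≈ 47.7 °C

Taking heat into each body as positive, Σ m c ΔT = 0:
warm ice to 0 °C: 54·2.09·(0 − (-14.5)) = 1636.5
  melt ice: 54·334 = 18036
  meltwater 0→T: 54·4.18·T = 225.72 T
  water: 5768.4(T − 53)
5994.1 T = 305725 − 19672 = 286053
T ≈ 47.72 °C (positive, so assuming full melt was valid).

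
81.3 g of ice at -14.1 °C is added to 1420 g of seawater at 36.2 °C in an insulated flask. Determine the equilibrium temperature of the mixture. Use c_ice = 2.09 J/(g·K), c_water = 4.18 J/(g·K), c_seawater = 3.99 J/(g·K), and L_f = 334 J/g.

Heat gained plus heat lost sum to zero:
warm ice to 0 °C: 81.3·2.09·(0 − (-14.1)) = 2395.8
  melt ice: 81.3·334 = 27154
  warm the meltwater: 339.83 T
  seawater cools: 1420·3.99·(T − 36.2) = 5665.8(T − 36.2)
6005.6 T = 205102 − 29550 = 175552
T ≈ 29.23 °C. Since T > 0 °C, the all-ice-melts assumption holds.

T_f ≈ 29.2 °C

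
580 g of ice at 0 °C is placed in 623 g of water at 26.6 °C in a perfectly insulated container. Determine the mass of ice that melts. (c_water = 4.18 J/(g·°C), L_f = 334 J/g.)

m_melted ≈ 207 g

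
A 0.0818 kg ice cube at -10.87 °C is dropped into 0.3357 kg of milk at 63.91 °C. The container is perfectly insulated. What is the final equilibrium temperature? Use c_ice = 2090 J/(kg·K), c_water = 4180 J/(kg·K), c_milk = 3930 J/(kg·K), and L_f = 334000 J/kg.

T_f ≈ 33.2 °C

Energy balance with sensible and latent terms:
warm ice to 0 °C: 0.0818×2090×(0 − (-10.87)) = 1858.4
  fusion: m_ice L_f = 0.0818×334000 = 27321
  meltwater 0→T: 0.0818×4180×T = 341.92 T
  milk cools: 0.3357×3930×(T − 63.91) = 1319.3(T − 63.91)
1661.2 T = 84317 − 29180 = 55137
T ≈ 33.19 °C. Since T > 0 °C, the all-ice-melts assumption holds.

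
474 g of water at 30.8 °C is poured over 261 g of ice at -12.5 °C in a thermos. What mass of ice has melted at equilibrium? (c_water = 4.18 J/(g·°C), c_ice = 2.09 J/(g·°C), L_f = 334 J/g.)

m_melted ≈ 162 g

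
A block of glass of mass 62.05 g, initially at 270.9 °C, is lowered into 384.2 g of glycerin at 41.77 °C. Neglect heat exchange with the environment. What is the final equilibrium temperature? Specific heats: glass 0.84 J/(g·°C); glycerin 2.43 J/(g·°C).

Net heat exchanged in the isolated system is zero:
62.05·0.84·(T − 270.9) + 384.2·2.43·(T − 41.77) = 0
(52.12 + 933.61) T = 52.12·270.9 + 933.61·41.77
T = 53117 / 985.73 = 53.9 °C

T_f ≈ 53.9 °C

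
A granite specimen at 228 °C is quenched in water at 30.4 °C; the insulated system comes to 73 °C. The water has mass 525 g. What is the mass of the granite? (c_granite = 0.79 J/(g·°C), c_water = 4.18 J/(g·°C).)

Heat gained plus heat lost sum to zero:
m·0.79·(73 − 228) + 525·4.18·(73 − 30.4) = 0
-122.45 m = -93486
m = -93486/-122.45 ≈ 763.5 g

m ≈ 763 g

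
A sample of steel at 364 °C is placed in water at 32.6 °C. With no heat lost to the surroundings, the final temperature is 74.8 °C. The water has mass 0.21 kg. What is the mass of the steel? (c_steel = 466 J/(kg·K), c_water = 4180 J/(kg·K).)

|Q_steel| = |Q_water|:
m×466×(364 − 74.8) = 0.21×4180×(74.8 − 32.6)
134767 m = 37043  ⇒  m ≈ 0.2749 kg

m ≈ 0.275 kg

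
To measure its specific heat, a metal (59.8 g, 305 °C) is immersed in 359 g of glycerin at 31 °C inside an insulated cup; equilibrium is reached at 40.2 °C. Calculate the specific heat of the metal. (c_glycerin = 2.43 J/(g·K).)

c ≈ 0.507 J/(g·K)

m_s c (T_s − T_f) = m_glycerin c_glycerin (T_f − T_0):
59.8·c·(305 − 40.2) = 359·2.43·(40.2 − 31)
15835 c = 8025.8  ⇒  c ≈ 0.5068 J/(g·K)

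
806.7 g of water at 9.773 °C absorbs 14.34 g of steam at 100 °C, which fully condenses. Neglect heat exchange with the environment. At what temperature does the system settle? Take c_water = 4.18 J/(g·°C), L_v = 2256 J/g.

T_f ≈ 20.8 °C

Net heat exchanged in the isolated system is zero:
steam→water at 100 °C releases m L_v = 14.34×2256 = 32351
  condensate cools 100→T: 14.34×4.18×(T − 100) = 59.94(T − 100)
  water warms: 806.7×4.18×(T − 9.773) = 3372(T − 9.773)
3431.9 T = 32351 + 5994.1 + 32955 = 71300
T ≈ 20.78 °C, under the boiling point, so the assumption holds.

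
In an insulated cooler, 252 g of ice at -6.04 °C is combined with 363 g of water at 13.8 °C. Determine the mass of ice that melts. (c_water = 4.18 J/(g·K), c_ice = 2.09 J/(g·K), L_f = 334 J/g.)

m_melted ≈ 53.2 g

Heat available from the water dropping to 0 °C: 363×4.18×13.8 = 20939 J.
Of that, 252×2.09×6.04 = 3181.1 J goes to bring the ice to 0 °C, leaving 17758 J.
Fully melting the ice requires m_ice L_f = 252×334 = 84168 J.
That's not enough to melt it all — equilibrium is at 0 °C with ice remaining.
m_melted×334 = 17758  ⇒  m_melted ≈ 53.17 g.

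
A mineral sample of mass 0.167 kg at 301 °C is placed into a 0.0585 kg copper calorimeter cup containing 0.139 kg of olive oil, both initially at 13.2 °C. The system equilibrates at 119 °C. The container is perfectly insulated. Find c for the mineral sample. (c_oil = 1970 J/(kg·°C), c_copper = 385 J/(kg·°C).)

Heat gained plus heat lost sum to zero:
0.167×c×(119 − 301) + 0.139×1970×(119 − 13.2) + 0.0585×385×(119 − 13.2) = 0
-30.39 c = -31354
c = -31354/-30.39 ≈ 1032 J/(kg·°C)

c ≈ 1030 J/(kg·°C)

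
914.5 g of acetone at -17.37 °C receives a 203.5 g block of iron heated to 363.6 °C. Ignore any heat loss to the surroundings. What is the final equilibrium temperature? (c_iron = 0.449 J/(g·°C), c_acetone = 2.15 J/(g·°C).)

T_f ≈ -0.5 °C

Taking heat into each body as positive, Σ m c ΔT = 0:
203.5×0.449×(T − 363.6) + 914.5×2.15×(T − (-17.37)) = 0
(91.37 + 1966.2) T = 91.37×363.6 + 1966.2×(-17.37)
T = -929.78 / 2057.5 = -0.452 °C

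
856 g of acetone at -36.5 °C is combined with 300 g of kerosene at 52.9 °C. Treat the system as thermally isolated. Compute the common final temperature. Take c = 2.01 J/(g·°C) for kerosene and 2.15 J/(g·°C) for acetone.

T_f ≈ -14.4 °C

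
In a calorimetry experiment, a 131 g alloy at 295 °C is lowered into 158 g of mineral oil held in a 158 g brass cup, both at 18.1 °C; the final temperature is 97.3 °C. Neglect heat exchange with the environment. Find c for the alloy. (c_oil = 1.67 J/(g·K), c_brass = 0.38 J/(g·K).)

c ≈ 0.991 J/(g·K)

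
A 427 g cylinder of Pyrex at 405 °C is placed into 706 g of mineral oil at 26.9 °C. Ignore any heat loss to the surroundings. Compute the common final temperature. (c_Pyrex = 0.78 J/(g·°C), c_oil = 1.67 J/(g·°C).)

T_f ≈ 110.2 °C

Let T be the final temperature. ΣQ_i = 0:
427·0.78·(T − 405) + 706·1.67·(T − 26.9) = 0
333.06(T − 405) + 1179(T − 26.9) = 0
1512.1 T = 166605
T = 166605 / 1512.1 = 110 °C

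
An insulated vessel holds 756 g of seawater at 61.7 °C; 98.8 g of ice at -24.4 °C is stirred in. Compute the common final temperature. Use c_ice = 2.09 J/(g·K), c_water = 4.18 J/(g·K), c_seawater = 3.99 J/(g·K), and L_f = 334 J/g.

T_f ≈ 43.2 °C

Net heat exchanged in the isolated system is zero:
warm ice to 0 °C: 98.8·2.09·(0 − (-24.4)) = 5038.4
  fusion: m_ice L_f = 98.8·334 = 32999
  meltwater 0→T: 98.8·4.18·T = 412.98 T
  seawater cools: 756·3.99·(T − 61.7) = 3016.4(T − 61.7)
3429.4 T = 186114 − 38038 = 148077
T ≈ 43.18 °C — above 0 °C, consistent with complete melting.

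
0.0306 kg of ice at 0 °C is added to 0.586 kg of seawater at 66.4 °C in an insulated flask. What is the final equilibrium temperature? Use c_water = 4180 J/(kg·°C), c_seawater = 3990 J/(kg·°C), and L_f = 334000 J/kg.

T_f ≈ 58.8 °C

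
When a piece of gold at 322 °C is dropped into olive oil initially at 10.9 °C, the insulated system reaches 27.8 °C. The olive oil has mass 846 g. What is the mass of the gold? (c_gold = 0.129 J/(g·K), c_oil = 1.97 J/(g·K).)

Heat lost by the gold = heat gained by the oil:
m·0.129·(322 − 27.8) = 846·1.97·(27.8 − 10.9)
37.95 m = 28166  ⇒  m ≈ 742.1 g

m ≈ 742 g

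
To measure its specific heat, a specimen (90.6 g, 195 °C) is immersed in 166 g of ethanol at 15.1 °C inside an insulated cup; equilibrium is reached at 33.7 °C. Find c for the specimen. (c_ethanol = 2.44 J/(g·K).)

c ≈ 0.516 J/(g·K)

Heat lost by the specimen = heat gained by the ethanol:
90.6·c·(195 − 33.7) = 166·2.44·(33.7 − 15.1)
14614 c = 7533.7  ⇒  c ≈ 0.5155 J/(g·K)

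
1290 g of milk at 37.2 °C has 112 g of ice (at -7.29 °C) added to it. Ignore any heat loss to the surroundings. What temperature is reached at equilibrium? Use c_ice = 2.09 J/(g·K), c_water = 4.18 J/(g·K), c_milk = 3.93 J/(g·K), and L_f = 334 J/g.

Heat gained plus heat lost sum to zero:
ice -7.29→0 °C: 112·2.09·7.29 = 1706.4; melt ice: 112·334 = 37408; meltwater 0→T: 112·4.18·T = 468.16 T; milk cools: 1290·3.93·(T − 37.2) = 5069.7(T − 37.2)
5537.9 T = 188593 − 39114 = 149478
T ≈ 26.99 °C. Since T > 0 °C, the all-ice-melts assumption holds.

T_f ≈ 27.0 °C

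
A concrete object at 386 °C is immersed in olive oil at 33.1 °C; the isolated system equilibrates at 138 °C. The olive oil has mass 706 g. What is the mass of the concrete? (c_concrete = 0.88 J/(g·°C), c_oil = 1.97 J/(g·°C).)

m ≈ 669 g

|Q_concrete| = |Q_oil|:
m·0.88·(386 − 138) = 706·1.97·(138 − 33.1)
218.24 m = 145897  ⇒  m ≈ 668.5 g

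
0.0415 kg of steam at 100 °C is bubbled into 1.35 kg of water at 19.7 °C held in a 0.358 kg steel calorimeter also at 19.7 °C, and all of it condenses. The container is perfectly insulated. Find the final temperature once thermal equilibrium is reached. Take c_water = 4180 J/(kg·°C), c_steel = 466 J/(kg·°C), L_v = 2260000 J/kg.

Setting the total heat transfer to zero:
latent heat released on condensation: 0.0415·2260000 = 93790
  condensed water 100 °C→T: 173.47(T − 100)
  original water: 5643(T − 19.7)
  cup: 166.83(T − 19.7)
5983.3 T = 93790 + 17347 + 114454 = 225591
T ≈ 37.70 °C — below 100 °C, confirming all the steam condensed.

T_f ≈ 37.7 °C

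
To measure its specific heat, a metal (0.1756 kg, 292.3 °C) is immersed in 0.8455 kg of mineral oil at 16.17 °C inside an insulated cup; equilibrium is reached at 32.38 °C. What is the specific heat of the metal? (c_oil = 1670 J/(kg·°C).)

c ≈ 501 J/(kg·°C)

Heat gained plus heat lost sum to zero:
0.1756·c·(32.38 − 292.3) + 0.8455·1670·(32.38 − 16.17) = 0
-45.64 c = -22888
c = -22888/-45.64 ≈ 501.5 J/(kg·°C)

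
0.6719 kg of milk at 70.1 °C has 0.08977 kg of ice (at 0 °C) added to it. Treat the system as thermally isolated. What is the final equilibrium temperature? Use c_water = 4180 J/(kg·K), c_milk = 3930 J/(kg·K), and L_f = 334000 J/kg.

Setting the total heat transfer to zero:
melt ice: 0.08977×334000 = 29983
  warm the meltwater: 375.24 T
  milk: 2640.6(T − 70.1)
3015.8 T = 185104 − 29983 = 155121
T ≈ 51.44 °C. Since T > 0 °C, the all-ice-melts assumption holds.

T_f ≈ 51.4 °C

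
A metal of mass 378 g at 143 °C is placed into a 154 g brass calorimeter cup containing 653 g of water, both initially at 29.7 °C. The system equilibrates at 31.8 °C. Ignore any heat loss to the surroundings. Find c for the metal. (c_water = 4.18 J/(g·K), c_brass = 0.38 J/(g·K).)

c ≈ 0.139 J/(g·K)

Heat gained plus heat lost sum to zero:
378×c×(31.8 − 143) + 653×4.18×(31.8 − 29.7) + 154×0.38×(31.8 − 29.7) = 0
-42034 c = -5854.9
c = -5854.9/-42034 ≈ 0.1393 J/(g·K)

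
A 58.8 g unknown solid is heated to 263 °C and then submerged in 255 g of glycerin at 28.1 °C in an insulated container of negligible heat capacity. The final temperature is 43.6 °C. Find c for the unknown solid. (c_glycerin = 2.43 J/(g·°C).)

c ≈ 0.744 J/(g·°C)

Energy conservation, ΣQ = 0:
58.8×c×(43.6 − 263) + 255×2.43×(43.6 − 28.1) = 0
-12901 c = -9604.6
c = -9604.6/-12901 ≈ 0.7445 J/(g·°C)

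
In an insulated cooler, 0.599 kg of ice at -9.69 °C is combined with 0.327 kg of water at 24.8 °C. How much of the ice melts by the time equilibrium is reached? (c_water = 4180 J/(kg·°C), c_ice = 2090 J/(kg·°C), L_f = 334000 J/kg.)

Cooling the water to 0 °C releases 0.327×4180×24.8 = 33898 J.
Of that, 0.599×2090×9.69 = 12131 J goes to bring the ice to 0 °C, leaving 21767 J.
Melting all 0.599 kg of ice would need 0.599×334000 = 200066 J.
Since 21767 < 200066 J, not all the ice melts; equilibrium is at 0 °C.
m_melt = 21767 / L_f = 0.06517 kg.

m_melted ≈ 0.0652 kg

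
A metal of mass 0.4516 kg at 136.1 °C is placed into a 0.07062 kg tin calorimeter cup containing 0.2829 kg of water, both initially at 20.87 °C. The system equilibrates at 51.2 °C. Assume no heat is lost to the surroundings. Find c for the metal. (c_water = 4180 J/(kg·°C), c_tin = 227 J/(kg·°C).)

Energy conservation, ΣQ = 0:
0.4516·c·(51.2 − 136.1) + 0.2829·4180·(51.2 − 20.87) + 0.07062·227·(51.2 − 20.87) = 0
-38.34 c = -36352
c = -36352/-38.34 ≈ 948.1 J/(kg·°C)

c ≈ 948 J/(kg·°C)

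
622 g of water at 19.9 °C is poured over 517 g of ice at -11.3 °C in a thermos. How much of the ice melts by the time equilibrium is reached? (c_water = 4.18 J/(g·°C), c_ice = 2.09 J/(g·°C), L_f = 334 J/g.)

Cooling the water to 0 °C releases 622·4.18·19.9 = 51739 J.
Warming the ice to 0 °C takes 517·2.09·11.3 = 12210 J, leaving 39529 J for melting.
Melting all 517 g of ice would need 517·334 = 172678 J.
Since 39529 < 172678 J, not all the ice melts; equilibrium is at 0 °C.
m_melted·334 = 39529  ⇒  m_melted ≈ 118.4 g.

m_melted ≈ 118 g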